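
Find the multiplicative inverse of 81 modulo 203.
198

gcd(81, 203) = 1, so the inverse exists.
Extended Euclidean algorithm on (203, 81):
203 = 2 × 81 + 41  ⟹  41 = (1)·203 + (-2)·81
81 = 1 × 41 + 40  ⟹  40 = (-1)·203 + (3)·81
41 = 1 × 40 + 1  ⟹  1 = (2)·203 + (-5)·81
So (-5)·81 ≡ 1 (mod 203), i.e. 81^(-1) ≡ -5 ≡ 198 (mod 203).
Check: 81 × 198 = 16038 ≡ 1 (mod 203)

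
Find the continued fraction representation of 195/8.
[24; 2, 1, 2]

Euclidean algorithm steps:
195 = 24 × 8 + 3
8 = 2 × 3 + 2
3 = 1 × 2 + 1
2 = 2 × 1 + 0
Continued fraction: [24; 2, 1, 2]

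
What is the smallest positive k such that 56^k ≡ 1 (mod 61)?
15

61 is prime, so ord(56) divides φ(61) = 60.
Divisors of 60: 1, 2, 3, 4, 5, 6, 10, 12, 15, 20, 30, 60.
Repeated squaring: 56^1 ≡ 56, 56^2 ≡ 25, 56^4 ≡ 15, 56^8 ≡ 42, 56^16 ≡ 56, 56^32 ≡ 25 (mod 61).
Test 56^d mod 61 for each divisor d in increasing order:
56^1 ≡ 56
56^2 ≡ 25
56^3 = 56^2·56^1 ≡ 58
56^4 ≡ 15
56^5 = 56^4·56^1 ≡ 47
56^6 = 56^4·56^2 ≡ 9
56^10 = 56^8·56^2 ≡ 13
56^12 = 56^8·56^4 ≡ 20
56^15 = 56^8·56^4·56^2·56^1 ≡ 1  ← first divisor giving 1
The order is 15.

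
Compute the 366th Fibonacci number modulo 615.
8

Matrix identity: Q^n = [[F_(n+1), F_n], [F_n, F_(n-1)]] with Q = [[1,1],[1,0]].
n = 366 = 101101110₂. Square-and-multiply, entries mod 615:
Q^1 = [[1,1],[1,0]]
Q^2 = (Q^1)² = [[2,1],[1,1]]
Q^5 = (Q^2)²·Q = [[8,5],[5,3]]
Q^11 = (Q^5)²·Q = [[144,89],[89,55]]
Q^22 = (Q^11)² = [[367,491],[491,491]]
Q^45 = (Q^22)²·Q = [[8,5],[5,3]]
Q^91 = (Q^45)²·Q = [[144,89],[89,55]]
Q^183 = (Q^91)²·Q = [[243,367],[367,491]]
Q^366 = (Q^183)² = [[13,8],[8,5]]
F_366 mod 615 = Q^366[0][1] = 8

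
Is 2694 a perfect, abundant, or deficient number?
abundant

Proper divisors of 2694: sum = 1 + 2 + 3 + 6 + 449 + 898 + 1347 = 2706
Since 2706 > 2694, 2694 is abundant.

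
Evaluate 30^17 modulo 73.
21

Repeated squaring. Binary of 17 = 10001.
30^1 ≡ 30 (mod 73); 30^2 ≡ 24 (mod 73); 30^4 ≡ 65 (mod 73); 30^8 ≡ 64 (mod 73); 30^16 ≡ 8 (mod 73)
30^17 = 30^1 × 30^16 ≡ 21 (mod 73)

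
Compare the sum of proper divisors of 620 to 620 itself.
abundant

Proper divisors of 620: sum = 1 + 2 + 4 + 5 + 10 + 20 + 31 + 62 + 124 + 155 + 310 = 724
Since 724 > 620, 620 is abundant.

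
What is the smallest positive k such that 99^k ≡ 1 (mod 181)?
30

181 is prime, so ord(99) divides φ(181) = 180.
Divisors of 180: 1, 2, 3, 4, 5, 6, 9, 10, 12, 15, 18, 20, 30, 36, 45, 60, 90, 180.
Repeated squaring: 99^1 ≡ 99, 99^2 ≡ 27, 99^4 ≡ 5, 99^8 ≡ 25, 99^16 ≡ 82, 99^32 ≡ 27, 99^64 ≡ 5, 99^128 ≡ 25 (mod 181).
Test 99^d mod 181 for each divisor d in increasing order:
99^1 ≡ 99
99^2 ≡ 27
99^3 = 99^2·99^1 ≡ 139
99^4 ≡ 5
99^5 = 99^4·99^1 ≡ 133
99^6 = 99^4·99^2 ≡ 135
99^9 = 99^8·99^1 ≡ 122
99^10 = 99^8·99^2 ≡ 132
99^12 = 99^8·99^4 ≡ 125
99^15 = 99^8·99^4·99^2·99^1 ≡ 180
99^18 = 99^16·99^2 ≡ 42
99^20 = 99^16·99^4 ≡ 48
99^30 = 99^16·99^8·99^4·99^2 ≡ 1  ← first divisor giving 1
The order is 30.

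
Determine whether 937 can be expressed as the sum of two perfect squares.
19² + 24² (a=19, b=24)

Factorization: 937 = 937
By Fermat: n is sum of two squares iff every prime p ≡ 3 (mod 4) appears to even power.
All primes ≡ 3 (mod 4) appear to even power.
Search a = 0, 1, 2, … for 937 - a² a perfect square: first hit at a = 19: 937 - 361 = 576 = 24².
937 = 19² + 24² = 361 + 576 ✓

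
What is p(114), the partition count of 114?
952050665

p(n) counts ways to write n as a sum of positive integers (order ignored).
Euler's pentagonal recurrence: p(k) = p(k-1) + p(k-2) - p(k-5) - p(k-7) + p(k-12) + p(k-15) - ... (offsets j(3j∓1)/2, signs ++--, p(0)=1, p(<0)=0).
DP table for k = 0..113: p(0)=1, p(1)=1, p(2)=2, p(3)=3, p(4)=5, p(5)=7, p(6)=11, p(7)=15, p(8)=22, p(9)=30, p(10)=42, p(11)=56, p(12)=77, p(13)=101, p(14)=135, p(15)=176, p(16)=231, p(17)=297, p(18)=385, p(19)=490, p(20)=627, p(21)=792, p(22)=1002, p(23)=1255, p(24)=1575, p(25)=1958, p(26)=2436, p(27)=3010, p(28)=3718, p(29)=4565, p(30)=5604, p(31)=6842, p(32)=8349, p(33)=10143, p(34)=12310, p(35)=14883, p(36)=17977, p(37)=21637, p(38)=26015, p(39)=31185, p(40)=37338, p(41)=44583, p(42)=53174, p(43)=63261, p(44)=75175, p(45)=89134, p(46)=105558, p(47)=124754, p(48)=147273, p(49)=173525, p(50)=204226, p(51)=239943, p(52)=281589, p(53)=329931, p(54)=386155, p(55)=451276, p(56)=526823, p(57)=614154, p(58)=715220, p(59)=831820, p(60)=966467, p(61)=1121505, p(62)=1300156, p(63)=1505499, p(64)=1741630, p(65)=2012558, p(66)=2323520, p(67)=2679689, p(68)=3087735, p(69)=3554345, p(70)=4087968, p(71)=4697205, p(72)=5392783, p(73)=6185689, p(74)=7089500, p(75)=8118264, p(76)=9289091, p(77)=10619863, p(78)=12132164, p(79)=13848650, p(80)=15796476, p(81)=18004327, p(82)=20506255, p(83)=23338469, p(84)=26543660, p(85)=30167357, p(86)=34262962, p(87)=38887673, p(88)=44108109, p(89)=49995925, p(90)=56634173, p(91)=64112359, p(92)=72533807, p(93)=82010177, p(94)=92669720, p(95)=104651419, p(96)=118114304, p(97)=133230930, p(98)=150198136, p(99)=169229875, p(100)=190569292, p(101)=214481126, p(102)=241265379, p(103)=271248950, p(104)=304801365, p(105)=342325709, p(106)=384276336, p(107)=431149389, p(108)=483502844, p(109)=541946240, p(110)=607163746, p(111)=679903203, p(112)=761002156, p(113)=851376628.
Final step: p(114) = p(113) + p(112) - p(109) - p(107) + p(102) + p(99) - p(92) - p(88) + p(79) + p(74) - p(63) - p(57) + p(44) + p(37) - p(22) - p(14)
= 851376628 + 761002156 - 541946240 - 431149389 + 241265379 + 169229875 - 72533807 - 44108109 + 13848650 + 7089500 - 1505499 - 614154 + 75175 + 21637 - 1002 - 135
= 952050665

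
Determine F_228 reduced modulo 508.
324

Matrix identity: Q^n = [[F_(n+1), F_n], [F_n, F_(n-1)]] with Q = [[1,1],[1,0]].
n = 228 = 11100100₂. Square-and-multiply, entries mod 508:
Q^1 = [[1,1],[1,0]]
Q^3 = (Q^1)²·Q = [[3,2],[2,1]]
Q^7 = (Q^3)²·Q = [[21,13],[13,8]]
Q^14 = (Q^7)² = [[102,377],[377,233]]
Q^28 = (Q^14)² = [[133,311],[311,330]]
Q^57 = (Q^28)²·Q = [[339,110],[110,229]]
Q^114 = (Q^57)² = [[21,504],[504,25]]
Q^228 = (Q^114)² = [[457,324],[324,133]]
F_228 mod 508 = Q^228[0][1] = 324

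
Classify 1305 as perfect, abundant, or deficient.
deficient

Proper divisors of 1305: sum = 1 + 3 + 5 + 9 + 15 + 29 + 45 + 87 + 145 + 261 + 435 = 1035
Since 1035 < 1305, 1305 is deficient.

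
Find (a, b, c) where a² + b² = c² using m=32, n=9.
(943, 576, 1105)

Euclid's formula: a = m² - n², b = 2mn, c = m² + n²
m = 32, n = 9
a = 32² - 9² = 1024 - 81 = 943
b = 2 × 32 × 9 = 576
c = 32² + 9² = 1024 + 81 = 1105
Verification: 943² + 576² = 889249 + 331776 = 1221025 = 1105² ✓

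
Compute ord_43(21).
7

43 is prime, so ord(21) divides φ(43) = 42.
Divisors of 42: 1, 2, 3, 6, 7, 14, 21, 42.
Repeated squaring: 21^1 ≡ 21, 21^2 ≡ 11, 21^4 ≡ 35, 21^8 ≡ 21, 21^16 ≡ 11, 21^32 ≡ 35 (mod 43).
Test 21^d mod 43 for each divisor d in increasing order:
21^1 ≡ 21
21^2 ≡ 11
21^3 = 21^2·21^1 ≡ 16
21^6 = 21^4·21^2 ≡ 41
21^7 = 21^4·21^2·21^1 ≡ 1  ← first divisor giving 1
The order is 7.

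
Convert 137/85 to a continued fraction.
[1; 1, 1, 1, 1, 2, 1, 4]

Euclidean algorithm steps:
137 = 1 × 85 + 52
85 = 1 × 52 + 33
52 = 1 × 33 + 19
33 = 1 × 19 + 14
19 = 1 × 14 + 5
14 = 2 × 5 + 4
5 = 1 × 4 + 1
4 = 4 × 1 + 0
Continued fraction: [1; 1, 1, 1, 1, 2, 1, 4]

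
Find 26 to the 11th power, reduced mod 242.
202

Repeated squaring. Binary of 11 = 1011.
26^1 ≡ 26 (mod 242); 26^2 ≡ 192 (mod 242); 26^4 ≡ 80 (mod 242); 26^8 ≡ 108 (mod 242)
26^11 = 26^1 × 26^2 × 26^8 ≡ 202 (mod 242)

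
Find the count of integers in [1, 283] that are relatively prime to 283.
282

283 = 283
φ(n) = n × ∏(1 - 1/p) for each prime p dividing n
φ(283) = 283 × (1 - 1/283) = 282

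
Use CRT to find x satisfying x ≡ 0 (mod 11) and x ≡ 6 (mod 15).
66

Using Chinese Remainder Theorem:
M = 11 × 15 = 165
M1 = 15, M2 = 11
y1 = 15^(-1) mod 11 = 3
y2 = 11^(-1) mod 15 = 11
x = (0×15×3 + 6×11×11) mod 165 = 66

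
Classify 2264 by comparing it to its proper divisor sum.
deficient

Proper divisors of 2264: sum = 1 + 2 + 4 + 8 + 283 + 566 + 1132 = 1996
Since 1996 < 2264, 2264 is deficient.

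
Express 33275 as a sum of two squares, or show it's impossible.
Not possible

Factorization: 33275 = 5^2 × 11^3
By Fermat: n is sum of two squares iff every prime p ≡ 3 (mod 4) appears to even power.
Prime(s) ≡ 3 (mod 4) with odd exponent: [(11, 3)]
Therefore 33275 cannot be expressed as a² + b².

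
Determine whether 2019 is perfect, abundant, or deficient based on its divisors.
deficient

Proper divisors of 2019: sum = 1 + 3 + 673 = 677
Since 677 < 2019, 2019 is deficient.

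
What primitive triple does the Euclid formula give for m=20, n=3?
(391, 120, 409)

Euclid's formula: a = m² - n², b = 2mn, c = m² + n²
m = 20, n = 3
a = 20² - 3² = 400 - 9 = 391
b = 2 × 20 × 3 = 120
c = 20² + 3² = 400 + 9 = 409
Verification: 391² + 120² = 152881 + 14400 = 167281 = 409² ✓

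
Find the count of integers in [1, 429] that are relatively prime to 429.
240

429 = 3 × 11 × 13
φ(n) = n × ∏(1 - 1/p) for each prime p dividing n
φ(429) = 429 × (1 - 1/3) × (1 - 1/11) × (1 - 1/13) = 240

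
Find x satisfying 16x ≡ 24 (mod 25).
x ≡ 14 (mod 25)

gcd(16, 25) = 1, which divides 24, so solutions exist.
Find 16^(-1) mod 25 by the extended Euclidean algorithm:
25 = 1 × 16 + 9  ⟹  9 = (1)·25 + (-1)·16
16 = 1 × 9 + 7  ⟹  7 = (-1)·25 + (2)·16
9 = 1 × 7 + 2  ⟹  2 = (2)·25 + (-3)·16
7 = 3 × 2 + 1  ⟹  1 = (-7)·25 + (11)·16
So (11)·16 ≡ 1 (mod 25), i.e. 16^(-1) ≡ 11 (mod 25).
x ≡ 11 × 24 = 264 ≡ 14 (mod 25).
Check: 16 × 14 = 224 ≡ 24 (mod 25).
Unique solution: x ≡ 14 (mod 25)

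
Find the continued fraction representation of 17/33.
[0; 1, 1, 16]

Euclidean algorithm steps:
17 = 0 × 33 + 17
33 = 1 × 17 + 16
17 = 1 × 16 + 1
16 = 16 × 1 + 0
Continued fraction: [0; 1, 1, 16]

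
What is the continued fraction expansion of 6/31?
[0; 5, 6]

Euclidean algorithm steps:
6 = 0 × 31 + 6
31 = 5 × 6 + 1
6 = 6 × 1 + 0
Continued fraction: [0; 5, 6]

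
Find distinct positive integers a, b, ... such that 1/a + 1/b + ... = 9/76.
1/9 + 1/137 + 1/93708

Greedy algorithm:
9/76: ceiling(76/9) = 9, use 1/9
5/684: ceiling(684/5) = 137, use 1/137
1/93708: ceiling(93708/1) = 93708, use 1/93708
Result: 9/76 = 1/9 + 1/137 + 1/93708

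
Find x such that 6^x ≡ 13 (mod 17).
12

Baby-step giant-step with step n = ⌈√17⌉ = 5.
Baby steps 6^j mod 17 (j:value) for j=0..4: 0:1, 1:6, 2:2, 3:12, 4:4.
Giant-step multiplier: 6^(-5) ≡ 6^(16-5) = 6^11 ≡ 5 (mod 17).
Giant steps γ_i = 13·5^i mod 17: γ_0=13, γ_1=14, γ_2=2 (in table at j=2).
x = i·n + j = 2·5 + 2 = 12.
Check: 6^12 ≡ 13 (mod 17).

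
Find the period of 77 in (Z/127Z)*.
42

127 is prime, so ord(77) divides φ(127) = 126.
Divisors of 126: 1, 2, 3, 6, 7, 9, 14, 18, 21, 42, 63, 126.
Repeated squaring: 77^1 ≡ 77, 77^2 ≡ 87, 77^4 ≡ 76, 77^8 ≡ 61, 77^16 ≡ 38, 77^32 ≡ 47, 77^64 ≡ 50 (mod 127).
Test 77^d mod 127 for each divisor d in increasing order:
77^1 ≡ 77
77^2 ≡ 87
77^3 = 77^2·77^1 ≡ 95
77^6 = 77^4·77^2 ≡ 8
77^7 = 77^4·77^2·77^1 ≡ 108
77^9 = 77^8·77^1 ≡ 125
77^14 = 77^8·77^4·77^2 ≡ 107
77^18 = 77^16·77^2 ≡ 4
77^21 = 77^16·77^4·77^1 ≡ 126
77^42 = 77^32·77^8·77^2 ≡ 1  ← first divisor giving 1
The order is 42.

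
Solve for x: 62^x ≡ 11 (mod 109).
97

Baby-step giant-step with step n = ⌈√109⌉ = 11.
Baby steps 62^j mod 109 (j:value) for j=0..10: 0:1, 1:62, 2:29, 3:54, 4:78, 5:40, 6:82, 7:70, 8:89, 9:68, 10:74.
Giant-step multiplier: 62^(-11) ≡ 62^(108-11) = 62^97 ≡ 11 (mod 109).
Giant steps γ_i = 11·11^i mod 109: γ_0=11, γ_1=12, γ_2=23, γ_3=35, γ_4=58, γ_5=93, γ_6=42, γ_7=26, γ_8=68 (in table at j=9).
x = i·n + j = 8·11 + 9 = 97.
Check: 62^97 ≡ 11 (mod 109).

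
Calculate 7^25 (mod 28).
7

Repeated squaring. Binary of 25 = 11001.
7^1 ≡ 7 (mod 28); 7^2 ≡ 21 (mod 28); 7^4 ≡ 21 (mod 28); 7^8 ≡ 21 (mod 28); 7^16 ≡ 21 (mod 28)
7^25 = 7^1 × 7^8 × 7^16 ≡ 7 (mod 28)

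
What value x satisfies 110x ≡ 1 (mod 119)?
66

gcd(110, 119) = 1, so the inverse exists.
Extended Euclidean algorithm on (119, 110):
119 = 1 × 110 + 9  ⟹  9 = (1)·119 + (-1)·110
110 = 12 × 9 + 2  ⟹  2 = (-12)·119 + (13)·110
9 = 4 × 2 + 1  ⟹  1 = (49)·119 + (-53)·110
So (-53)·110 ≡ 1 (mod 119), i.e. 110^(-1) ≡ -53 ≡ 66 (mod 119).
Check: 110 × 66 = 7260 ≡ 1 (mod 119)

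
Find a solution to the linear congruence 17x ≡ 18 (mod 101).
x ≡ 7 (mod 101)

gcd(17, 101) = 1, which divides 18, so solutions exist.
Find 17^(-1) mod 101 by the extended Euclidean algorithm:
101 = 5 × 17 + 16  ⟹  16 = (1)·101 + (-5)·17
17 = 1 × 16 + 1  ⟹  1 = (-1)·101 + (6)·17
So (6)·17 ≡ 1 (mod 101), i.e. 17^(-1) ≡ 6 (mod 101).
x ≡ 6 × 18 = 108 ≡ 7 (mod 101).
Check: 17 × 7 = 119 ≡ 18 (mod 101).
Unique solution: x ≡ 7 (mod 101)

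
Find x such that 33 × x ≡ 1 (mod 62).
47

gcd(33, 62) = 1, so the inverse exists.
Extended Euclidean algorithm on (62, 33):
62 = 1 × 33 + 29  ⟹  29 = (1)·62 + (-1)·33
33 = 1 × 29 + 4  ⟹  4 = (-1)·62 + (2)·33
29 = 7 × 4 + 1  ⟹  1 = (8)·62 + (-15)·33
So (-15)·33 ≡ 1 (mod 62), i.e. 33^(-1) ≡ -15 ≡ 47 (mod 62).
Check: 33 × 47 = 1551 ≡ 1 (mod 62)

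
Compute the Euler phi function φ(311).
310

311 = 311
φ(n) = n × ∏(1 - 1/p) for each prime p dividing n
φ(311) = 311 × (1 - 1/311) = 310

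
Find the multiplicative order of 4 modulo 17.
4

17 is prime, so ord(4) divides φ(17) = 16.
Divisors of 16: 1, 2, 4, 8, 16.
Repeated squaring: 4^1 ≡ 4, 4^2 ≡ 16, 4^4 ≡ 1, 4^8 ≡ 1, 4^16 ≡ 1 (mod 17).
Test 4^d mod 17 for each divisor d in increasing order:
4^1 ≡ 4
4^2 ≡ 16
4^4 ≡ 1  ← first divisor giving 1
The order is 4.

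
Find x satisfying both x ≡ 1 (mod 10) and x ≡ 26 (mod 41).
231

Using Chinese Remainder Theorem:
M = 10 × 41 = 410
M1 = 41, M2 = 10
y1 = 41^(-1) mod 10 = 1
y2 = 10^(-1) mod 41 = 37
x = (1×41×1 + 26×10×37) mod 410 = 231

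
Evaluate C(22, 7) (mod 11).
0

Using Lucas' theorem:
Write n=22 and k=7 in base 11:
n in base 11: [2, 0]
k in base 11: [0, 7]
C(22,7) mod 11 = ∏ C(n_i, k_i) mod 11
Digit binomials (mod 11): C(2,0) = 1; C(0,7) = 0 (k_i > n_i)
Product: 1 × 0 = 0 ≡ 0 (mod 11)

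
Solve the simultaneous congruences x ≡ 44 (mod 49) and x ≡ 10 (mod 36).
730

Using Chinese Remainder Theorem:
M = 49 × 36 = 1764
M1 = 36, M2 = 49
y1 = 36^(-1) mod 49 = 15
y2 = 49^(-1) mod 36 = 25
x = (44×36×15 + 10×49×25) mod 1764 = 730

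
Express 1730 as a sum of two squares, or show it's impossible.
7² + 41² (a=7, b=41)

Factorization: 1730 = 2 × 5 × 173
By Fermat: n is sum of two squares iff every prime p ≡ 3 (mod 4) appears to even power.
All primes ≡ 3 (mod 4) appear to even power.
Search a = 0, 1, 2, … for 1730 - a² a perfect square: first hit at a = 7: 1730 - 49 = 1681 = 41².
1730 = 7² + 41² = 49 + 1681 ✓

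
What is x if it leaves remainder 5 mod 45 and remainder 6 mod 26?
500

Using Chinese Remainder Theorem:
M = 45 × 26 = 1170
M1 = 26, M2 = 45
y1 = 26^(-1) mod 45 = 26
y2 = 45^(-1) mod 26 = 11
x = (5×26×26 + 6×45×11) mod 1170 = 500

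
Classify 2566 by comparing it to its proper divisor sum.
deficient

Proper divisors of 2566: sum = 1 + 2 + 1283 = 1286
Since 1286 < 2566, 2566 is deficient.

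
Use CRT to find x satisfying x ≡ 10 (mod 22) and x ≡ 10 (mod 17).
10

Using Chinese Remainder Theorem:
M = 22 × 17 = 374
M1 = 17, M2 = 22
y1 = 17^(-1) mod 22 = 13
y2 = 22^(-1) mod 17 = 7
x = (10×17×13 + 10×22×7) mod 374 = 10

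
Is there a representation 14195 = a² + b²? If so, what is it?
Not possible

Factorization: 14195 = 5 × 17 × 167
By Fermat: n is sum of two squares iff every prime p ≡ 3 (mod 4) appears to even power.
Prime(s) ≡ 3 (mod 4) with odd exponent: [(167, 1)]
Therefore 14195 cannot be expressed as a² + b².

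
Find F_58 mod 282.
133

Matrix identity: Q^n = [[F_(n+1), F_n], [F_n, F_(n-1)]] with Q = [[1,1],[1,0]].
n = 58 = 111010₂. Square-and-multiply, entries mod 282:
Q^1 = [[1,1],[1,0]]
Q^3 = (Q^1)²·Q = [[3,2],[2,1]]
Q^7 = (Q^3)²·Q = [[21,13],[13,8]]
Q^14 = (Q^7)² = [[46,95],[95,233]]
Q^29 = (Q^14)²·Q = [[140,143],[143,279]]
Q^58 = (Q^29)² = [[5,133],[133,154]]
F_58 mod 282 = Q^58[0][1] = 133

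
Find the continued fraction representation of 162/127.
[1; 3, 1, 1, 1, 2, 4]

Euclidean algorithm steps:
162 = 1 × 127 + 35
127 = 3 × 35 + 22
35 = 1 × 22 + 13
22 = 1 × 13 + 9
13 = 1 × 9 + 4
9 = 2 × 4 + 1
4 = 4 × 1 + 0
Continued fraction: [1; 3, 1, 1, 1, 2, 4]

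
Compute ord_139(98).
138

139 is prime, so ord(98) divides φ(139) = 138.
Divisors of 138: 1, 2, 3, 6, 23, 46, 69, 138.
Repeated squaring: 98^1 ≡ 98, 98^2 ≡ 13, 98^4 ≡ 30, 98^8 ≡ 66, 98^16 ≡ 47, 98^32 ≡ 124, 98^64 ≡ 86, 98^128 ≡ 29 (mod 139).
Test 98^d mod 139 for each divisor d in increasing order:
98^1 ≡ 98
98^2 ≡ 13
98^3 = 98^2·98^1 ≡ 23
98^6 = 98^4·98^2 ≡ 112
98^23 = 98^16·98^4·98^2·98^1 ≡ 43
98^46 = 98^32·98^8·98^4·98^2 ≡ 42
98^69 = 98^64·98^4·98^1 ≡ 138
98^138 = 98^128·98^8·98^2 ≡ 1  ← first divisor giving 1
The order is 138.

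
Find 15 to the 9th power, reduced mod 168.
15

Repeated squaring. Binary of 9 = 1001.
15^1 ≡ 15 (mod 168); 15^2 ≡ 57 (mod 168); 15^4 ≡ 57 (mod 168); 15^8 ≡ 57 (mod 168)
15^9 = 15^1 × 15^8 ≡ 15 (mod 168)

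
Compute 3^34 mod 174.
33

Repeated squaring. Binary of 34 = 100010.
3^1 ≡ 3 (mod 174); 3^2 ≡ 9 (mod 174); 3^4 ≡ 81 (mod 174); 3^8 ≡ 123 (mod 174); 3^16 ≡ 165 (mod 174); 3^32 ≡ 81 (mod 174)
3^34 = 3^2 × 3^32 ≡ 33 (mod 174)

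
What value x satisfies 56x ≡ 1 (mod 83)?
43

gcd(56, 83) = 1, so the inverse exists.
Extended Euclidean algorithm on (83, 56):
83 = 1 × 56 + 27  ⟹  27 = (1)·83 + (-1)·56
56 = 2 × 27 + 2  ⟹  2 = (-2)·83 + (3)·56
27 = 13 × 2 + 1  ⟹  1 = (27)·83 + (-40)·56
So (-40)·56 ≡ 1 (mod 83), i.e. 56^(-1) ≡ -40 ≡ 43 (mod 83).
Check: 56 × 43 = 2408 ≡ 1 (mod 83)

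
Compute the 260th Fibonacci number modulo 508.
257

Matrix identity: Q^n = [[F_(n+1), F_n], [F_n, F_(n-1)]] with Q = [[1,1],[1,0]].
n = 260 = 100000100₂. Square-and-multiply, entries mod 508:
Q^1 = [[1,1],[1,0]]
Q^2 = (Q^1)² = [[2,1],[1,1]]
Q^4 = (Q^2)² = [[5,3],[3,2]]
Q^8 = (Q^4)² = [[34,21],[21,13]]
Q^16 = (Q^8)² = [[73,479],[479,102]]
Q^32 = (Q^16)² = [[74,5],[5,69]]
Q^65 = (Q^32)²·Q = [[120,421],[421,207]]
Q^130 = (Q^65)² = [[125,507],[507,126]]
Q^260 = (Q^130)² = [[386,257],[257,129]]
F_260 mod 508 = Q^260[0][1] = 257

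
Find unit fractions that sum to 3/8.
1/3 + 1/24

Greedy algorithm:
3/8: ceiling(8/3) = 3, use 1/3
1/24: ceiling(24/1) = 24, use 1/24
Result: 3/8 = 1/3 + 1/24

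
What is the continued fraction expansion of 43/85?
[0; 1, 1, 42]

Euclidean algorithm steps:
43 = 0 × 85 + 43
85 = 1 × 43 + 42
43 = 1 × 42 + 1
42 = 42 × 1 + 0
Continued fraction: [0; 1, 1, 42]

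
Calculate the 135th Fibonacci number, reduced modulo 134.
68

Matrix identity: Q^n = [[F_(n+1), F_n], [F_n, F_(n-1)]] with Q = [[1,1],[1,0]].
n = 135 = 10000111₂. Square-and-multiply, entries mod 134:
Q^1 = [[1,1],[1,0]]
Q^2 = (Q^1)² = [[2,1],[1,1]]
Q^4 = (Q^2)² = [[5,3],[3,2]]
Q^8 = (Q^4)² = [[34,21],[21,13]]
Q^16 = (Q^8)² = [[123,49],[49,74]]
Q^33 = (Q^16)²·Q = [[115,110],[110,5]]
Q^67 = (Q^33)²·Q = [[67,133],[133,68]]
Q^135 = (Q^67)²·Q = [[67,68],[68,133]]
F_135 mod 134 = Q^135[0][1] = 68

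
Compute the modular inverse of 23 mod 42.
11

gcd(23, 42) = 1, so the inverse exists.
Extended Euclidean algorithm on (42, 23):
42 = 1 × 23 + 19  ⟹  19 = (1)·42 + (-1)·23
23 = 1 × 19 + 4  ⟹  4 = (-1)·42 + (2)·23
19 = 4 × 4 + 3  ⟹  3 = (5)·42 + (-9)·23
4 = 1 × 3 + 1  ⟹  1 = (-6)·42 + (11)·23
So (11)·23 ≡ 1 (mod 42), i.e. 23^(-1) ≡ 11 (mod 42).
Check: 23 × 11 = 253 ≡ 1 (mod 42)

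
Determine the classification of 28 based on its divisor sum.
perfect

Proper divisors of 28: sum = 1 + 2 + 4 + 7 + 14 = 28
Since 28 = 28, 28 is perfect.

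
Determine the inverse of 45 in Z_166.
107

gcd(45, 166) = 1, so the inverse exists.
Extended Euclidean algorithm on (166, 45):
166 = 3 × 45 + 31  ⟹  31 = (1)·166 + (-3)·45
45 = 1 × 31 + 14  ⟹  14 = (-1)·166 + (4)·45
31 = 2 × 14 + 3  ⟹  3 = (3)·166 + (-11)·45
14 = 4 × 3 + 2  ⟹  2 = (-13)·166 + (48)·45
3 = 1 × 2 + 1  ⟹  1 = (16)·166 + (-59)·45
So (-59)·45 ≡ 1 (mod 166), i.e. 45^(-1) ≡ -59 ≡ 107 (mod 166).
Check: 45 × 107 = 4815 ≡ 1 (mod 166)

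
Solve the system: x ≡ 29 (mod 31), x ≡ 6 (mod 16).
246

Using Chinese Remainder Theorem:
M = 31 × 16 = 496
M1 = 16, M2 = 31
y1 = 16^(-1) mod 31 = 2
y2 = 31^(-1) mod 16 = 15
x = (29×16×2 + 6×31×15) mod 496 = 246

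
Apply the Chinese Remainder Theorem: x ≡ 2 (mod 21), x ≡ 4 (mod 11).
191

Using Chinese Remainder Theorem:
M = 21 × 11 = 231
M1 = 11, M2 = 21
y1 = 11^(-1) mod 21 = 2
y2 = 21^(-1) mod 11 = 10
x = (2×11×2 + 4×21×10) mod 231 = 191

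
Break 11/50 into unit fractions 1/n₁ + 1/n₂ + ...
1/5 + 1/50

Greedy algorithm:
11/50: ceiling(50/11) = 5, use 1/5
1/50: ceiling(50/1) = 50, use 1/50
Result: 11/50 = 1/5 + 1/50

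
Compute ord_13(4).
6

13 is prime, so ord(4) divides φ(13) = 12.
Divisors of 12: 1, 2, 3, 4, 6, 12.
Repeated squaring: 4^1 ≡ 4, 4^2 ≡ 3, 4^4 ≡ 9, 4^8 ≡ 3 (mod 13).
Test 4^d mod 13 for each divisor d in increasing order:
4^1 ≡ 4
4^2 ≡ 3
4^3 = 4^2·4^1 ≡ 12
4^4 ≡ 9
4^6 = 4^4·4^2 ≡ 1  ← first divisor giving 1
The order is 6.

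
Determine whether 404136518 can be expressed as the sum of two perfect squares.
Not possible

Factorization: 404136518 = 2 × 29 × 191^3
By Fermat: n is sum of two squares iff every prime p ≡ 3 (mod 4) appears to even power.
Prime(s) ≡ 3 (mod 4) with odd exponent: [(191, 3)]
Therefore 404136518 cannot be expressed as a² + b².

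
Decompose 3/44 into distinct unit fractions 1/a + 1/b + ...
1/15 + 1/660

Greedy algorithm:
3/44: ceiling(44/3) = 15, use 1/15
1/660: ceiling(660/1) = 660, use 1/660
Result: 3/44 = 1/15 + 1/660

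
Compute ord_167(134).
166

167 is prime, so ord(134) divides φ(167) = 166.
Divisors of 166: 1, 2, 83, 166.
Repeated squaring: 134^1 ≡ 134, 134^2 ≡ 87, 134^4 ≡ 54, 134^8 ≡ 77, 134^16 ≡ 84, 134^32 ≡ 42, 134^64 ≡ 94, 134^128 ≡ 152 (mod 167).
Test 134^d mod 167 for each divisor d in increasing order:
134^1 ≡ 134
134^2 ≡ 87
134^83 = 134^64·134^16·134^2·134^1 ≡ 166
134^166 = 134^128·134^32·134^4·134^2 ≡ 1  ← first divisor giving 1
The order is 166.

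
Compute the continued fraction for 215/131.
[1; 1, 1, 1, 3, 1, 2, 3]

Euclidean algorithm steps:
215 = 1 × 131 + 84
131 = 1 × 84 + 47
84 = 1 × 47 + 37
47 = 1 × 37 + 10
37 = 3 × 10 + 7
10 = 1 × 7 + 3
7 = 2 × 3 + 1
3 = 3 × 1 + 0
Continued fraction: [1; 1, 1, 1, 3, 1, 2, 3]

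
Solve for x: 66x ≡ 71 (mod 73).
x ≡ 42 (mod 73)

gcd(66, 73) = 1, which divides 71, so solutions exist.
Find 66^(-1) mod 73 by the extended Euclidean algorithm:
73 = 1 × 66 + 7  ⟹  7 = (1)·73 + (-1)·66
66 = 9 × 7 + 3  ⟹  3 = (-9)·73 + (10)·66
7 = 2 × 3 + 1  ⟹  1 = (19)·73 + (-21)·66
So (-21)·66 ≡ 1 (mod 73), i.e. 66^(-1) ≡ -21 ≡ 52 (mod 73).
x ≡ 52 × 71 = 3692 ≡ 42 (mod 73).
Check: 66 × 42 = 2772 ≡ 71 (mod 73).
Unique solution: x ≡ 42 (mod 73)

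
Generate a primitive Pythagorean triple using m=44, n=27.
(1207, 2376, 2665)

Euclid's formula: a = m² - n², b = 2mn, c = m² + n²
m = 44, n = 27
a = 44² - 27² = 1936 - 729 = 1207
b = 2 × 44 × 27 = 2376
c = 44² + 27² = 1936 + 729 = 2665
Verification: 1207² + 2376² = 1456849 + 5645376 = 7102225 = 2665² ✓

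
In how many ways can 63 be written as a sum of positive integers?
1505499

p(n) counts ways to write n as a sum of positive integers (order ignored).
Euler's pentagonal recurrence: p(k) = p(k-1) + p(k-2) - p(k-5) - p(k-7) + p(k-12) + p(k-15) - ... (offsets j(3j∓1)/2, signs ++--, p(0)=1, p(<0)=0).
DP table for k = 0..62: p(0)=1, p(1)=1, p(2)=2, p(3)=3, p(4)=5, p(5)=7, p(6)=11, p(7)=15, p(8)=22, p(9)=30, p(10)=42, p(11)=56, p(12)=77, p(13)=101, p(14)=135, p(15)=176, p(16)=231, p(17)=297, p(18)=385, p(19)=490, p(20)=627, p(21)=792, p(22)=1002, p(23)=1255, p(24)=1575, p(25)=1958, p(26)=2436, p(27)=3010, p(28)=3718, p(29)=4565, p(30)=5604, p(31)=6842, p(32)=8349, p(33)=10143, p(34)=12310, p(35)=14883, p(36)=17977, p(37)=21637, p(38)=26015, p(39)=31185, p(40)=37338, p(41)=44583, p(42)=53174, p(43)=63261, p(44)=75175, p(45)=89134, p(46)=105558, p(47)=124754, p(48)=147273, p(49)=173525, p(50)=204226, p(51)=239943, p(52)=281589, p(53)=329931, p(54)=386155, p(55)=451276, p(56)=526823, p(57)=614154, p(58)=715220, p(59)=831820, p(60)=966467, p(61)=1121505, p(62)=1300156.
Final step: p(63) = p(62) + p(61) - p(58) - p(56) + p(51) + p(48) - p(41) - p(37) + p(28) + p(23) - p(12) - p(6)
= 1300156 + 1121505 - 715220 - 526823 + 239943 + 147273 - 44583 - 21637 + 3718 + 1255 - 77 - 11
= 1505499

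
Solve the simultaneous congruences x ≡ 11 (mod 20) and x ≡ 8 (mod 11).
151

Using Chinese Remainder Theorem:
M = 20 × 11 = 220
M1 = 11, M2 = 20
y1 = 11^(-1) mod 20 = 11
y2 = 20^(-1) mod 11 = 5
x = (11×11×11 + 8×20×5) mod 220 = 151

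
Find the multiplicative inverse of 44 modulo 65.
34

gcd(44, 65) = 1, so the inverse exists.
Extended Euclidean algorithm on (65, 44):
65 = 1 × 44 + 21  ⟹  21 = (1)·65 + (-1)·44
44 = 2 × 21 + 2  ⟹  2 = (-2)·65 + (3)·44
21 = 10 × 2 + 1  ⟹  1 = (21)·65 + (-31)·44
So (-31)·44 ≡ 1 (mod 65), i.e. 44^(-1) ≡ -31 ≡ 34 (mod 65).
Check: 44 × 34 = 1496 ≡ 1 (mod 65)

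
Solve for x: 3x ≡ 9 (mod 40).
x ≡ 3 (mod 40)

gcd(3, 40) = 1, which divides 9, so solutions exist.
Find 3^(-1) mod 40 by the extended Euclidean algorithm:
40 = 13 × 3 + 1  ⟹  1 = (1)·40 + (-13)·3
So (-13)·3 ≡ 1 (mod 40), i.e. 3^(-1) ≡ -13 ≡ 27 (mod 40).
x ≡ 27 × 9 = 243 ≡ 3 (mod 40).
Check: 3 × 3 = 9 ≡ 9 (mod 40).
Unique solution: x ≡ 3 (mod 40)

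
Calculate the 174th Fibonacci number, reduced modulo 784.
776

Matrix identity: Q^n = [[F_(n+1), F_n], [F_n, F_(n-1)]] with Q = [[1,1],[1,0]].
n = 174 = 10101110₂. Square-and-multiply, entries mod 784:
Q^1 = [[1,1],[1,0]]
Q^2 = (Q^1)² = [[2,1],[1,1]]
Q^5 = (Q^2)²·Q = [[8,5],[5,3]]
Q^10 = (Q^5)² = [[89,55],[55,34]]
Q^21 = (Q^10)²·Q = [[463,754],[754,493]]
Q^43 = (Q^21)²·Q = [[781,453],[453,328]]
Q^87 = (Q^43)²·Q = [[427,594],[594,617]]
Q^174 = (Q^87)² = [[477,776],[776,485]]
F_174 mod 784 = Q^174[0][1] = 776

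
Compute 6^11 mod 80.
16

Repeated squaring. Binary of 11 = 1011.
6^1 ≡ 6 (mod 80); 6^2 ≡ 36 (mod 80); 6^4 ≡ 16 (mod 80); 6^8 ≡ 16 (mod 80)
6^11 = 6^1 × 6^2 × 6^8 ≡ 16 (mod 80)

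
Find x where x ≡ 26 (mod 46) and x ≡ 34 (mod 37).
256

Using Chinese Remainder Theorem:
M = 46 × 37 = 1702
M1 = 37, M2 = 46
y1 = 37^(-1) mod 46 = 5
y2 = 46^(-1) mod 37 = 33
x = (26×37×5 + 34×46×33) mod 1702 = 256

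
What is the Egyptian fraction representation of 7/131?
1/19 + 1/1245 + 1/3098805

Greedy algorithm:
7/131: ceiling(131/7) = 19, use 1/19
2/2489: ceiling(2489/2) = 1245, use 1/1245
1/3098805: ceiling(3098805/1) = 3098805, use 1/3098805
Result: 7/131 = 1/19 + 1/1245 + 1/3098805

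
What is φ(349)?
348

349 = 349
φ(n) = n × ∏(1 - 1/p) for each prime p dividing n
φ(349) = 349 × (1 - 1/349) = 348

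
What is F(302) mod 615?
491

Matrix identity: Q^n = [[F_(n+1), F_n], [F_n, F_(n-1)]] with Q = [[1,1],[1,0]].
n = 302 = 100101110₂. Square-and-multiply, entries mod 615:
Q^1 = [[1,1],[1,0]]
Q^2 = (Q^1)² = [[2,1],[1,1]]
Q^4 = (Q^2)² = [[5,3],[3,2]]
Q^9 = (Q^4)²·Q = [[55,34],[34,21]]
Q^18 = (Q^9)² = [[491,124],[124,367]]
Q^37 = (Q^18)²·Q = [[614,2],[2,612]]
Q^75 = (Q^37)²·Q = [[612,5],[5,607]]
Q^151 = (Q^75)²·Q = [[594,34],[34,560]]
Q^302 = (Q^151)² = [[367,491],[491,491]]
F_302 mod 615 = Q^302[0][1] = 491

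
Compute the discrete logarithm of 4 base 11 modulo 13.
2

Baby-step giant-step with step n = ⌈√13⌉ = 4.
Baby steps 11^j mod 13 (j:value) for j=0..3: 0:1, 1:11, 2:4, 3:5.
h = 4 is already in the table at j=2, so x = 2.
Check: 11^2 ≡ 4 (mod 13).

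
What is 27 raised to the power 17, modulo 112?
27

Repeated squaring. Binary of 17 = 10001.
27^1 ≡ 27 (mod 112); 27^2 ≡ 57 (mod 112); 27^4 ≡ 1 (mod 112); 27^8 ≡ 1 (mod 112); 27^16 ≡ 1 (mod 112)
27^17 = 27^1 × 27^16 ≡ 27 (mod 112)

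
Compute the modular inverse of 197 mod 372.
17

gcd(197, 372) = 1, so the inverse exists.
Extended Euclidean algorithm on (372, 197):
372 = 1 × 197 + 175  ⟹  175 = (1)·372 + (-1)·197
197 = 1 × 175 + 22  ⟹  22 = (-1)·372 + (2)·197
175 = 7 × 22 + 21  ⟹  21 = (8)·372 + (-15)·197
22 = 1 × 21 + 1  ⟹  1 = (-9)·372 + (17)·197
So (17)·197 ≡ 1 (mod 372), i.e. 197^(-1) ≡ 17 (mod 372).
Check: 197 × 17 = 3349 ≡ 1 (mod 372)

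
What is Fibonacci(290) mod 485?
100

Matrix identity: Q^n = [[F_(n+1), F_n], [F_n, F_(n-1)]] with Q = [[1,1],[1,0]].
n = 290 = 100100010₂. Square-and-multiply, entries mod 485:
Q^1 = [[1,1],[1,0]]
Q^2 = (Q^1)² = [[2,1],[1,1]]
Q^4 = (Q^2)² = [[5,3],[3,2]]
Q^9 = (Q^4)²·Q = [[55,34],[34,21]]
Q^18 = (Q^9)² = [[301,159],[159,142]]
Q^36 = (Q^18)² = [[452,112],[112,340]]
Q^72 = (Q^36)² = [[53,434],[434,104]]
Q^145 = (Q^72)²·Q = [[313,75],[75,238]]
Q^290 = (Q^145)² = [[289,100],[100,189]]
F_290 mod 485 = Q^290[0][1] = 100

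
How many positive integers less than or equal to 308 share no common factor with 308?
120

308 = 2^2 × 7 × 11
φ(n) = n × ∏(1 - 1/p) for each prime p dividing n
φ(308) = 308 × (1 - 1/2) × (1 - 1/7) × (1 - 1/11) = 120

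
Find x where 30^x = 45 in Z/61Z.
26

Baby-step giant-step with step n = ⌈√61⌉ = 8.
Baby steps 30^j mod 61 (j:value) for j=0..7: 0:1, 1:30, 2:46, 3:38, 4:42, 5:40, 6:41, 7:10.
Giant-step multiplier: 30^(-8) ≡ 30^(60-8) = 30^52 ≡ 12 (mod 61).
Giant steps γ_i = 45·12^i mod 61: γ_0=45, γ_1=52, γ_2=14, γ_3=46 (in table at j=2).
x = i·n + j = 3·8 + 2 = 26.
Check: 30^26 ≡ 45 (mod 61).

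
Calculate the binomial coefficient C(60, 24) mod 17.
6

Using Lucas' theorem:
Write n=60 and k=24 in base 17:
n in base 17: [3, 9]
k in base 17: [1, 7]
C(60,24) mod 17 = ∏ C(n_i, k_i) mod 17
Digit binomials (mod 17): C(3,1) = 3; C(9,7) = 36 ≡ 2
Product: 3 × 2 = 6 ≡ 6 (mod 17)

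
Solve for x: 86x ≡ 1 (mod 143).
5

gcd(86, 143) = 1, so the inverse exists.
Extended Euclidean algorithm on (143, 86):
143 = 1 × 86 + 57  ⟹  57 = (1)·143 + (-1)·86
86 = 1 × 57 + 29  ⟹  29 = (-1)·143 + (2)·86
57 = 1 × 29 + 28  ⟹  28 = (2)·143 + (-3)·86
29 = 1 × 28 + 1  ⟹  1 = (-3)·143 + (5)·86
So (5)·86 ≡ 1 (mod 143), i.e. 86^(-1) ≡ 5 (mod 143).
Check: 86 × 5 = 430 ≡ 1 (mod 143)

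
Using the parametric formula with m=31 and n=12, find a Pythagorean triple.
(817, 744, 1105)

Euclid's formula: a = m² - n², b = 2mn, c = m² + n²
m = 31, n = 12
a = 31² - 12² = 961 - 144 = 817
b = 2 × 31 × 12 = 744
c = 31² + 12² = 961 + 144 = 1105
Verification: 817² + 744² = 667489 + 553536 = 1221025 = 1105² ✓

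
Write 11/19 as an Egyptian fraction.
1/2 + 1/13 + 1/494

Greedy algorithm:
11/19: ceiling(19/11) = 2, use 1/2
3/38: ceiling(38/3) = 13, use 1/13
1/494: ceiling(494/1) = 494, use 1/494
Result: 11/19 = 1/2 + 1/13 + 1/494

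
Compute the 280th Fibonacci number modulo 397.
390

Matrix identity: Q^n = [[F_(n+1), F_n], [F_n, F_(n-1)]] with Q = [[1,1],[1,0]].
n = 280 = 100011000₂. Square-and-multiply, entries mod 397:
Q^1 = [[1,1],[1,0]]
Q^2 = (Q^1)² = [[2,1],[1,1]]
Q^4 = (Q^2)² = [[5,3],[3,2]]
Q^8 = (Q^4)² = [[34,21],[21,13]]
Q^17 = (Q^8)²·Q = [[202,9],[9,193]]
Q^35 = (Q^17)²·Q = [[373,391],[391,379]]
Q^70 = (Q^35)² = [[215,252],[252,360]]
Q^140 = (Q^70)² = [[157,392],[392,162]]
Q^280 = (Q^140)² = [[60,390],[390,67]]
F_280 mod 397 = Q^280[0][1] = 390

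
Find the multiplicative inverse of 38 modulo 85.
47

gcd(38, 85) = 1, so the inverse exists.
Extended Euclidean algorithm on (85, 38):
85 = 2 × 38 + 9  ⟹  9 = (1)·85 + (-2)·38
38 = 4 × 9 + 2  ⟹  2 = (-4)·85 + (9)·38
9 = 4 × 2 + 1  ⟹  1 = (17)·85 + (-38)·38
So (-38)·38 ≡ 1 (mod 85), i.e. 38^(-1) ≡ -38 ≡ 47 (mod 85).
Check: 38 × 47 = 1786 ≡ 1 (mod 85)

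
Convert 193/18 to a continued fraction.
[10; 1, 2, 1, 1, 2]

Euclidean algorithm steps:
193 = 10 × 18 + 13
18 = 1 × 13 + 5
13 = 2 × 5 + 3
5 = 1 × 3 + 2
3 = 1 × 2 + 1
2 = 2 × 1 + 0
Continued fraction: [10; 1, 2, 1, 1, 2]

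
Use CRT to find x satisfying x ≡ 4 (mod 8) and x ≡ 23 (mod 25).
148

Using Chinese Remainder Theorem:
M = 8 × 25 = 200
M1 = 25, M2 = 8
y1 = 25^(-1) mod 8 = 1
y2 = 8^(-1) mod 25 = 22
x = (4×25×1 + 23×8×22) mod 200 = 148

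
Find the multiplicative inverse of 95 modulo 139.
60

gcd(95, 139) = 1, so the inverse exists.
Extended Euclidean algorithm on (139, 95):
139 = 1 × 95 + 44  ⟹  44 = (1)·139 + (-1)·95
95 = 2 × 44 + 7  ⟹  7 = (-2)·139 + (3)·95
44 = 6 × 7 + 2  ⟹  2 = (13)·139 + (-19)·95
7 = 3 × 2 + 1  ⟹  1 = (-41)·139 + (60)·95
So (60)·95 ≡ 1 (mod 139), i.e. 95^(-1) ≡ 60 (mod 139).
Check: 95 × 60 = 5700 ≡ 1 (mod 139)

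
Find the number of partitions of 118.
1482074143

p(n) counts ways to write n as a sum of positive integers (order ignored).
Euler's pentagonal recurrence: p(k) = p(k-1) + p(k-2) - p(k-5) - p(k-7) + p(k-12) + p(k-15) - ... (offsets j(3j∓1)/2, signs ++--, p(0)=1, p(<0)=0).
DP table for k = 0..117: p(0)=1, p(1)=1, p(2)=2, p(3)=3, p(4)=5, p(5)=7, p(6)=11, p(7)=15, p(8)=22, p(9)=30, p(10)=42, p(11)=56, p(12)=77, p(13)=101, p(14)=135, p(15)=176, p(16)=231, p(17)=297, p(18)=385, p(19)=490, p(20)=627, p(21)=792, p(22)=1002, p(23)=1255, p(24)=1575, p(25)=1958, p(26)=2436, p(27)=3010, p(28)=3718, p(29)=4565, p(30)=5604, p(31)=6842, p(32)=8349, p(33)=10143, p(34)=12310, p(35)=14883, p(36)=17977, p(37)=21637, p(38)=26015, p(39)=31185, p(40)=37338, p(41)=44583, p(42)=53174, p(43)=63261, p(44)=75175, p(45)=89134, p(46)=105558, p(47)=124754, p(48)=147273, p(49)=173525, p(50)=204226, p(51)=239943, p(52)=281589, p(53)=329931, p(54)=386155, p(55)=451276, p(56)=526823, p(57)=614154, p(58)=715220, p(59)=831820, p(60)=966467, p(61)=1121505, p(62)=1300156, p(63)=1505499, p(64)=1741630, p(65)=2012558, p(66)=2323520, p(67)=2679689, p(68)=3087735, p(69)=3554345, p(70)=4087968, p(71)=4697205, p(72)=5392783, p(73)=6185689, p(74)=7089500, p(75)=8118264, p(76)=9289091, p(77)=10619863, p(78)=12132164, p(79)=13848650, p(80)=15796476, p(81)=18004327, p(82)=20506255, p(83)=23338469, p(84)=26543660, p(85)=30167357, p(86)=34262962, p(87)=38887673, p(88)=44108109, p(89)=49995925, p(90)=56634173, p(91)=64112359, p(92)=72533807, p(93)=82010177, p(94)=92669720, p(95)=104651419, p(96)=118114304, p(97)=133230930, p(98)=150198136, p(99)=169229875, p(100)=190569292, p(101)=214481126, p(102)=241265379, p(103)=271248950, p(104)=304801365, p(105)=342325709, p(106)=384276336, p(107)=431149389, p(108)=483502844, p(109)=541946240, p(110)=607163746, p(111)=679903203, p(112)=761002156, p(113)=851376628, p(114)=952050665, p(115)=1064144451, p(116)=1188908248, p(117)=1327710076.
Final step: p(118) = p(117) + p(116) - p(113) - p(111) + p(106) + p(103) - p(96) - p(92) + p(83) + p(78) - p(67) - p(61) + p(48) + p(41) - p(26) - p(18) + p(1)
= 1327710076 + 1188908248 - 851376628 - 679903203 + 384276336 + 271248950 - 118114304 - 72533807 + 23338469 + 12132164 - 2679689 - 1121505 + 147273 + 44583 - 2436 - 385 + 1
= 1482074143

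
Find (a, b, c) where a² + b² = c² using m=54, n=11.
(2795, 1188, 3037)

Euclid's formula: a = m² - n², b = 2mn, c = m² + n²
m = 54, n = 11
a = 54² - 11² = 2916 - 121 = 2795
b = 2 × 54 × 11 = 1188
c = 54² + 11² = 2916 + 121 = 3037
Verification: 2795² + 1188² = 7812025 + 1411344 = 9223369 = 3037² ✓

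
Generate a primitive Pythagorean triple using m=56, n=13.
(2967, 1456, 3305)

Euclid's formula: a = m² - n², b = 2mn, c = m² + n²
m = 56, n = 13
a = 56² - 13² = 3136 - 169 = 2967
b = 2 × 56 × 13 = 1456
c = 56² + 13² = 3136 + 169 = 3305
Verification: 2967² + 1456² = 8803089 + 2119936 = 10923025 = 3305² ✓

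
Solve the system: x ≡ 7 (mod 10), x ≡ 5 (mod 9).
77

Using Chinese Remainder Theorem:
M = 10 × 9 = 90
M1 = 9, M2 = 10
y1 = 9^(-1) mod 10 = 9
y2 = 10^(-1) mod 9 = 1
x = (7×9×9 + 5×10×1) mod 90 = 77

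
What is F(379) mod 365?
331

Matrix identity: Q^n = [[F_(n+1), F_n], [F_n, F_(n-1)]] with Q = [[1,1],[1,0]].
n = 379 = 101111011₂. Square-and-multiply, entries mod 365:
Q^1 = [[1,1],[1,0]]
Q^2 = (Q^1)² = [[2,1],[1,1]]
Q^5 = (Q^2)²·Q = [[8,5],[5,3]]
Q^11 = (Q^5)²·Q = [[144,89],[89,55]]
Q^23 = (Q^11)²·Q = [[13,187],[187,191]]
Q^47 = (Q^23)²·Q = [[286,98],[98,188]]
Q^94 = (Q^47)² = [[150,97],[97,53]]
Q^189 = (Q^94)²·Q = [[135,154],[154,346]]
Q^379 = (Q^189)²·Q = [[310,331],[331,344]]
F_379 mod 365 = Q^379[0][1] = 331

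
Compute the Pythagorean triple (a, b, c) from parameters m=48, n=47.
(95, 4512, 4513)

Euclid's formula: a = m² - n², b = 2mn, c = m² + n²
m = 48, n = 47
a = 48² - 47² = 2304 - 2209 = 95
b = 2 × 48 × 47 = 4512
c = 48² + 47² = 2304 + 2209 = 4513
Verification: 95² + 4512² = 9025 + 20358144 = 20367169 = 4513² ✓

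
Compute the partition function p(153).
54770336324

p(n) counts ways to write n as a sum of positive integers (order ignored).
Euler's pentagonal recurrence: p(k) = p(k-1) + p(k-2) - p(k-5) - p(k-7) + p(k-12) + p(k-15) - ... (offsets j(3j∓1)/2, signs ++--, p(0)=1, p(<0)=0).
DP table for k = 0..152: p(0)=1, p(1)=1, p(2)=2, p(3)=3, p(4)=5, p(5)=7, p(6)=11, p(7)=15, p(8)=22, p(9)=30, p(10)=42, p(11)=56, p(12)=77, p(13)=101, p(14)=135, p(15)=176, p(16)=231, p(17)=297, p(18)=385, p(19)=490, p(20)=627, p(21)=792, p(22)=1002, p(23)=1255, p(24)=1575, p(25)=1958, p(26)=2436, p(27)=3010, p(28)=3718, p(29)=4565, p(30)=5604, p(31)=6842, p(32)=8349, p(33)=10143, p(34)=12310, p(35)=14883, p(36)=17977, p(37)=21637, p(38)=26015, p(39)=31185, p(40)=37338, p(41)=44583, p(42)=53174, p(43)=63261, p(44)=75175, p(45)=89134, p(46)=105558, p(47)=124754, p(48)=147273, p(49)=173525, p(50)=204226, p(51)=239943, p(52)=281589, p(53)=329931, p(54)=386155, p(55)=451276, p(56)=526823, p(57)=614154, p(58)=715220, p(59)=831820, p(60)=966467, p(61)=1121505, p(62)=1300156, p(63)=1505499, p(64)=1741630, p(65)=2012558, p(66)=2323520, p(67)=2679689, p(68)=3087735, p(69)=3554345, p(70)=4087968, p(71)=4697205, p(72)=5392783, p(73)=6185689, p(74)=7089500, p(75)=8118264, p(76)=9289091, p(77)=10619863, p(78)=12132164, p(79)=13848650, p(80)=15796476, p(81)=18004327, p(82)=20506255, p(83)=23338469, p(84)=26543660, p(85)=30167357, p(86)=34262962, p(87)=38887673, p(88)=44108109, p(89)=49995925, p(90)=56634173, p(91)=64112359, p(92)=72533807, p(93)=82010177, p(94)=92669720, p(95)=104651419, p(96)=118114304, p(97)=133230930, p(98)=150198136, p(99)=169229875, p(100)=190569292, p(101)=214481126, p(102)=241265379, p(103)=271248950, p(104)=304801365, p(105)=342325709, p(106)=384276336, p(107)=431149389, p(108)=483502844, p(109)=541946240, p(110)=607163746, p(111)=679903203, p(112)=761002156, p(113)=851376628, p(114)=952050665, p(115)=1064144451, p(116)=1188908248, p(117)=1327710076, p(118)=1482074143, p(119)=1653668665, p(120)=1844349560, p(121)=2056148051, p(122)=2291320912, p(123)=2552338241, p(124)=2841940500, p(125)=3163127352, p(126)=3519222692, p(127)=3913864295, p(128)=4351078600, p(129)=4835271870, p(130)=5371315400, p(131)=5964539504, p(132)=6620830889, p(133)=7346629512, p(134)=8149040695, p(135)=9035836076, p(136)=10015581680, p(137)=11097645016, p(138)=12292341831, p(139)=13610949895, p(140)=15065878135, p(141)=16670689208, p(142)=18440293320, p(143)=20390982757, p(144)=22540654445, p(145)=24908858009, p(146)=27517052599, p(147)=30388671978, p(148)=33549419497, p(149)=37027355200, p(150)=40853235313, p(151)=45060624582, p(152)=49686288421.
Final step: p(153) = p(152) + p(151) - p(148) - p(146) + p(141) + p(138) - p(131) - p(127) + p(118) + p(113) - p(102) - p(96) + p(83) + p(76) - p(61) - p(53) + p(36) + p(27) - p(8)
= 49686288421 + 45060624582 - 33549419497 - 27517052599 + 16670689208 + 12292341831 - 5964539504 - 3913864295 + 1482074143 + 851376628 - 241265379 - 118114304 + 23338469 + 9289091 - 1121505 - 329931 + 17977 + 3010 - 22
= 54770336324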